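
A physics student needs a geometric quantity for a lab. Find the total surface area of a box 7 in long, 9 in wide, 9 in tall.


Shape: rectangular prism
l = 7 in, w = 9 in, h = 9 in
Formula: SA = 2(lw + lh + wh)
lw = 63, lh = 63, wh = 81
lw + lh + wh = 207
SA = 2 * 207
SA = 414
414 in^2


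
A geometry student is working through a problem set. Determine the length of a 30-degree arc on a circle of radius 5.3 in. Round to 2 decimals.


Shape: circular arc
Radius r = 5.3 in, Angle = 30 degrees
Formula: L = (angle/360) * 2 * pi * r
2 * pi * r = 10.6 * pi
L = (30/360) * 10.6 * pi
L = 0.883333 * pi
L = 2.78
2.78 in


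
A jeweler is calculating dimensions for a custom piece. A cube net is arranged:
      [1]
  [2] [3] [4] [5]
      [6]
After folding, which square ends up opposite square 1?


Net: cross layout. Take square 3 as the base (bottom).
Fold the four squares in the horizontal row up around 3: 2 -> left, 4 -> right, 5 wraps to the top.
Fold 1 and 6 up from 3: 1 -> back, 6 -> front.
Opposite pairs are therefore: (1, 6), (2, 4), (3, 5).
Face 1 is opposite face 6.
face 6


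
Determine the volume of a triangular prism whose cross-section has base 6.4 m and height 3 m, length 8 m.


Shape: triangular prism
Triangle base = 6.4 m, triangle height = 3 m, prism length L = 8 m
Formula: V = (1/2 * b * h_tri) * L
Cross-section area = 0.5 * 6.4 * 3 = 9.6
V = 9.6 * 8
V = 76.8
76.8 m^3


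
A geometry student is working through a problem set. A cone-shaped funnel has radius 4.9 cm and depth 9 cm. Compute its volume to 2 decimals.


Shape: cone
Radius r = 4.9 cm, Height h = 9 cm
Formula: V = (1/3) * pi * r^2 * h
r^2 = 24.01
pi * r^2 * h = pi * 24.01 * 9 = 216.09 * pi
V = 216.09 * pi / 3
V = 226.29
226.29 cm^3


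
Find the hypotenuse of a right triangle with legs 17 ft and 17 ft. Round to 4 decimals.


Shape: right triangle
Legs a = 17 ft, b = 17 ft
Formula: c = sqrt(a^2 + b^2)
a^2 = 289, b^2 = 289
a^2 + b^2 = 578
c = sqrt(578)
c = 24.0416
24.0416 ft


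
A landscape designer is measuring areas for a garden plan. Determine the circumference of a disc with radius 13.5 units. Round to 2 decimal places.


Shape: circle
Radius r = 13.5 units
Formula: C = 2 * pi * r
C = 2 * pi * 13.5
C = 27 * pi
C = 84.82
84.82 units


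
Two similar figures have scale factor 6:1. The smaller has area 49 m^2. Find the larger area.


Linear scale factor k = 6
Original area = 49 m^2
Rule: under a linear scaling by k, areas scale by k^2.
k^2 = 6^2 = 36
New area = 49 * 36
New area = 1764
1764 m^2


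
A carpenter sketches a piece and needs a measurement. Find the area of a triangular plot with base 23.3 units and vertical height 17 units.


Shape: triangle
Base b = 23.3 units, Height h = 17 units
Formula: A = (1/2) * b * h
A = 0.5 * 23.3 * 17
A = 0.5 * 396.1
A = 198.05
198.05 units^2


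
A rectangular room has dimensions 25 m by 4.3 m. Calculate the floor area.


Shape: rectangle
Length l = 25 m, Width w = 4.3 m
Formula: A = l * w
A = 25 * 4.3
A = 107.5
107.5 m^2


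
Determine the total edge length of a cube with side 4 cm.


Shape: cube
Side s = 4 cm
A cube has 12 edges, all equal.
Formula: total edge length = 12 * s
Total = 12 * 4
Total = 48
48 cm


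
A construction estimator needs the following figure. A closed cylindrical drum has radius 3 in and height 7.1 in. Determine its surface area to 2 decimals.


Shape: closed cylinder
Radius r = 3 in, Height h = 7.1 in
Formula: SA = 2*pi*r^2 + 2*pi*r*h = 2*pi*r*(r + h)
r + h = 10.1
2 * r * (r + h) = 2 * 3 * 10.1 = 60.6
SA = 60.6 * pi
SA = 190.38
190.38 in^2


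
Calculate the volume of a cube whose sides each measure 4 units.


Shape: cube
Side s = 4 units
Formula: V = s^3
V = 4 * 4 * 4
V = 16 * 4
V = 64
64 units^3


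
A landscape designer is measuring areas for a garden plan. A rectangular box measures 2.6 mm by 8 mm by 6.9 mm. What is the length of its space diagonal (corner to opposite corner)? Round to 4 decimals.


Shape: rectangular box (space diagonal)
l = 2.6 mm, w = 8 mm, h = 6.9 mm
Visualize: the diagonal of the base, then a right triangle with that diagonal and the height.
Formula: d = sqrt(l^2 + w^2 + h^2)
l^2 + w^2 + h^2 = 6.76 + 64 + 47.61 = 118.37
d = sqrt(118.37)
d = 10.8798
10.8798 mm


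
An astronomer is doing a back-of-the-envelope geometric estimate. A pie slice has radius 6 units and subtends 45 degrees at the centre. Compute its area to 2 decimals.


Shape: circular sector
Radius r = 6 units, Angle = 45 degrees
Formula: A = (angle/360) * pi * r^2
r^2 = 36
Fraction of circle = 45/360
A = (45/360) * pi * 36
A = 4.5 * pi
A = 14.14
14.14 units^2


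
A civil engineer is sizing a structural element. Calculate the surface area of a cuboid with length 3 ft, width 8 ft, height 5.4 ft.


Shape: rectangular prism
l = 3 ft, w = 8 ft, h = 5.4 ft
Formula: SA = 2(lw + lh + wh)
lw = 24, lh = 16.2, wh = 43.2
lw + lh + wh = 83.4
SA = 2 * 83.4
SA = 166.8
166.8 ft^2


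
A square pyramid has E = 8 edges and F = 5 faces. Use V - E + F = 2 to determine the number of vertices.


Polyhedron: square pyramid
Euler's formula for convex polyhedra: V - E + F = 2
Given: E = 8 edges and F = 5 faces
Solve for V:
V = 2 + E - F = 2 + 8 - 5 = 5
5 vertices


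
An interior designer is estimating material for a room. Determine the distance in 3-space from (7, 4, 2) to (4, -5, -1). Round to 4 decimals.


3D distance between two points
P1 = (7, 4, 2), P2 = (4, -5, -1)
Formula: d = sqrt((x2-x1)^2 + (y2-y1)^2 + (z2-z1)^2)
dx = 4 - 7 = -3
dy = -5 - 4 = -9
dz = -1 - 2 = -3
dx^2 + dy^2 + dz^2 = 9 + 81 + 9 = 99
d = sqrt(99)
d = 9.9499
9.9499 units


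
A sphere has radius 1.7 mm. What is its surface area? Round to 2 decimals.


Shape: sphere
Radius r = 1.7 mm
Formula: SA = 4 * pi * r^2
r^2 = 2.89
SA = 4 * pi * 2.89
SA = 11.56 * pi
SA = 36.32
36.32 mm^2


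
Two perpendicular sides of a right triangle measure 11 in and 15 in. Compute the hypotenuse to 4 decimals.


Shape: right triangle
Legs a = 11 in, b = 15 in
Formula: c = sqrt(a^2 + b^2)
a^2 = 121, b^2 = 225
a^2 + b^2 = 346
c = sqrt(346)
c = 18.6011
18.6011 in


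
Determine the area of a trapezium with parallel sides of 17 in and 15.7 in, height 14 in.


Shape: trapezoid
Parallel sides a = 17 in, b = 15.7 in; Height h = 14 in
Formula: A = (a + b) * h / 2
a + b = 17 + 15.7 = 32.7
A = 32.7 * 14 / 2
A = 457.8 / 2
A = 228.9
228.9 in^2


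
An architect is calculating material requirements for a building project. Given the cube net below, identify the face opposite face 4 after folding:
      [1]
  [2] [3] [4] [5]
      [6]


Net: cross layout. Take square 3 as the base (bottom).
Fold the four squares in the horizontal row up around 3: 2 -> left, 4 -> right, 5 wraps to the top.
Fold 1 and 6 up from 3: 1 -> back, 6 -> front.
Opposite pairs are therefore: (1, 6), (2, 4), (3, 5).
Face 4 is opposite face 2.
face 2


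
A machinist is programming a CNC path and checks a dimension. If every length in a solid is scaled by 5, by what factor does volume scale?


Linear scale factor k = 5
Rule: under a linear scaling by k, volumes scale by k^3.
k^3 = 5 * 5 * 5
k^3 = 25 * 5
k^3 = 125
Volume scales by a factor of 125.
125 (dimensionless)


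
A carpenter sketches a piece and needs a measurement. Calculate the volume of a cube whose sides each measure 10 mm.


Shape: cube
Side s = 10 mm
Formula: V = s^3
V = 10 * 10 * 10
V = 100 * 10
V = 1000
1000 mm^3


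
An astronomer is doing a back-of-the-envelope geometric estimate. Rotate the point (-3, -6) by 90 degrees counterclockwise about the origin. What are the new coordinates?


Transformation: rotation about the origin
Original point: (-3, -6)
Rule for 90 deg counterclockwise: (x, y) -> (-y, x)
Apply: (-3, -6) -> (6, -3)
(6, -3)


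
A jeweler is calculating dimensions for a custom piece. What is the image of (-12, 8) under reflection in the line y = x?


Transformation: reflection
Original point: (-12, 8)
Rule for reflection over y = x: (x, y) -> (y, x)
Apply: (-12, 8) -> (8, -12)
(8, -12)


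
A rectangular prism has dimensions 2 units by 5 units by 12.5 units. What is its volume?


Shape: rectangular prism
l = 2 units, w = 5 units, h = 12.5 units
Formula: V = l * w * h
V = 2 * 5 * 12.5
V = 10 * 12.5
V = 125
125 units^3


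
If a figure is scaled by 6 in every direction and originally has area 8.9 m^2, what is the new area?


Linear scale factor k = 6
Original area = 8.9 m^2
Rule: under a linear scaling by k, areas scale by k^2.
k^2 = 6^2 = 36
New area = 8.9 * 36
New area = 320.4
320.4 m^2


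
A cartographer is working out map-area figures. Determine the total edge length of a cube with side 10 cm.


Shape: cube
Side s = 10 cm
A cube has 12 edges, all equal.
Formula: total edge length = 12 * s
Total = 12 * 10
Total = 120
120 cm


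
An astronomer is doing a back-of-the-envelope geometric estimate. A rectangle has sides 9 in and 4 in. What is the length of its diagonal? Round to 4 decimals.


Shape: rectangle (diagonal via Pythagoras)
Sides: 9 in and 4 in
Formula: d = sqrt(l^2 + w^2)
l^2 = 81, w^2 = 16
l^2 + w^2 = 97
d = sqrt(97)
d = 9.8489
9.8489 in


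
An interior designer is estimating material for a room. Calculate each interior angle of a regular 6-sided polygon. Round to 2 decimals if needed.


Shape: regular hexagon (6 sides)
Formula: interior angle = (n - 2) * 180 / n
(n - 2) = 4
(n - 2) * 180 = 720
angle = 720 / 6
angle = 120
120 degrees


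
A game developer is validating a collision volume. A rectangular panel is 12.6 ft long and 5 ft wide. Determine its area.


Shape: rectangle
Length l = 12.6 ft, Width w = 5 ft
Formula: A = l * w
A = 12.6 * 5
A = 63
63 ft^2


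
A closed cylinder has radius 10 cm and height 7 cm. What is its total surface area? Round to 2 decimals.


Shape: closed cylinder
Radius r = 10 cm, Height h = 7 cm
Formula: SA = 2*pi*r^2 + 2*pi*r*h = 2*pi*r*(r + h)
r + h = 17
2 * r * (r + h) = 2 * 10 * 17 = 340
SA = 340 * pi
SA = 1068.14
1068.14 cm^2


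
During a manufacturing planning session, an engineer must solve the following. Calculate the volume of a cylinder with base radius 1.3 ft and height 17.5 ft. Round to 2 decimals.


Shape: cylinder
Radius r = 1.3 ft, Height h = 17.5 ft
Formula: V = pi * r^2 * h
r^2 = 1.69
V = pi * 1.69 * 17.5
V = 29.575 * pi
V = 92.91
92.91 ft^3


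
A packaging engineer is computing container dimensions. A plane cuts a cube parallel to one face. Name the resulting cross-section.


Solid: cube
Cutting plane: parallel to one face
Visualize the intersection of the plane with the solid's surface.
The boundary of the cut region is a square.
square


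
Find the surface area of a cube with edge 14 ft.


Shape: cube
Side s = 14 ft
A cube has 6 square faces.
Formula: SA = 6 * s^2
s^2 = 196
SA = 6 * 196
SA = 1176
1176 ft^2


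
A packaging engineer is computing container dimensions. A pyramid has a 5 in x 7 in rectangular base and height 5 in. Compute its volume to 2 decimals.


Shape: rectangular pyramid
Base: 5 in x 7 in, Height h = 5 in
Formula: V = (1/3) * base_area * h
base_area = 5 * 7 = 35
base_area * h = 35 * 5 = 175
V = 175 / 3
V = 58.33
58.33 in^3


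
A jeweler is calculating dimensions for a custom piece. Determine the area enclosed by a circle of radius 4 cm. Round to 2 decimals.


Shape: circle
Radius r = 4 cm
Formula: A = pi * r^2
r^2 = 4^2 = 16
A = pi * 16
A = 50.27
50.27 cm^2


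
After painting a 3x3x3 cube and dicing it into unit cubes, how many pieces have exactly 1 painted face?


Large cube: 3 x 3 x 3, cut into unit cubes.
n = 3, so n - 2 = 1
Cubes with 1 painted face lie in the interior of each face.
A cube has 6 faces; each contributes (n - 2)^2 = 1 such cubes.
Count = 6 * 1 = 6
6 unit cubes


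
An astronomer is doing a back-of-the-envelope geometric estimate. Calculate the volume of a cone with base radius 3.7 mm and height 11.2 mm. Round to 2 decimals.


Shape: cone
Radius r = 3.7 mm, Height h = 11.2 mm
Formula: V = (1/3) * pi * r^2 * h
r^2 = 13.69
pi * r^2 * h = pi * 13.69 * 11.2 = 153.328 * pi
V = 153.328 * pi / 3
V = 160.56
160.56 mm^3


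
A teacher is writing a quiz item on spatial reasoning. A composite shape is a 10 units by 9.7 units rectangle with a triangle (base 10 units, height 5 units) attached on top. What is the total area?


Composite shape: rectangle + triangle
Rectangle area = 10 * 9.7 = 97
Triangle area = 0.5 * 10 * 5 = 25
Total = 97 + 25
Total = 122
122 units^2


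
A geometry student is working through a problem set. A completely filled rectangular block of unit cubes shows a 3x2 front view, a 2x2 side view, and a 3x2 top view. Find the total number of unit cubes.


Orthographic views of a solid rectangular block:
Front view 3 x 2 -> length = 3, height = 2
Side view 2 x 2 -> width = 2, height = 2 (consistent)
Top view 3 x 2 -> confirms length = 3, width = 2
The block is 3 x 2 x 2.
Total unit cubes = 3 * 2 * 2 = 12
12 unit cubes


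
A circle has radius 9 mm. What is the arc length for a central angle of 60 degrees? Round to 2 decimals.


Shape: circular arc
Radius r = 9 mm, Angle = 60 degrees
Formula: L = (angle/360) * 2 * pi * r
2 * pi * r = 18 * pi
L = (60/360) * 18 * pi
L = 3 * pi
L = 9.42
9.42 mm


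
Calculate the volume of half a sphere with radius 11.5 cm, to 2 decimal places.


Shape: hemisphere (half of a sphere)
Radius r = 11.5 cm
Formula: V = (1/2) * (4/3) * pi * r^3 = (2/3) * pi * r^3
r^3 = 1520.875
(2/3) * 1520.875 = 1013.916667
V = 1013.916667 * pi
V = 3185.31
3185.31 cm^3


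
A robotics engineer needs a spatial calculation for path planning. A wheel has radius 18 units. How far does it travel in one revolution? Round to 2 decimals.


Shape: circle
Radius r = 18 units
Formula: C = 2 * pi * r
C = 2 * pi * 18
C = 36 * pi
C = 113.1
113.1 units


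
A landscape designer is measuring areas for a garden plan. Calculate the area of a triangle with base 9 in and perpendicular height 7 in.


Shape: triangle
Base b = 9 in, Height h = 7 in
Formula: A = (1/2) * b * h
A = 0.5 * 9 * 7
A = 0.5 * 63
A = 31.5
31.5 in^2


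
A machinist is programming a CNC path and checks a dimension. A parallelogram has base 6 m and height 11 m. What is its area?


Shape: parallelogram
Base b = 6 m, Height h = 11 m
Formula: A = b * h
A = 6 * 11
A = 66
66 m^2


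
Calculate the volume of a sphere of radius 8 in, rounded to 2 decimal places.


Shape: sphere
Radius r = 8 in
Formula: V = (4/3) * pi * r^3
r^3 = 512
(4/3) * 512 = 682.666667
V = 682.666667 * pi
V = 2144.66
2144.66 in^3


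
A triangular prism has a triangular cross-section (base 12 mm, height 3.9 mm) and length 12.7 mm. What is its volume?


Shape: triangular prism
Triangle base = 12 mm, triangle height = 3.9 mm, prism length L = 12.7 mm
Formula: V = (1/2 * b * h_tri) * L
Cross-section area = 0.5 * 12 * 3.9 = 23.4
V = 23.4 * 12.7
V = 297.18
297.18 mm^3


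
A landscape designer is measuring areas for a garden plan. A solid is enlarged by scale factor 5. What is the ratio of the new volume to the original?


Linear scale factor k = 5
Rule: under a linear scaling by k, volumes scale by k^3.
k^3 = 5 * 5 * 5
k^3 = 25 * 5
k^3 = 125
Volume scales by a factor of 125.
125 (dimensionless)


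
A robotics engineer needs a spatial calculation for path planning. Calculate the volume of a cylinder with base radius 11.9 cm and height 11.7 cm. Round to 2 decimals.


Shape: cylinder
Radius r = 11.9 cm, Height h = 11.7 cm
Formula: V = pi * r^2 * h
r^2 = 141.61
V = pi * 141.61 * 11.7
V = 1656.837 * pi
V = 5205.11
5205.11 cm^3


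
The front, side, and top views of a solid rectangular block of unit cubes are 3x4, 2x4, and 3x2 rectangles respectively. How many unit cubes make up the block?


Orthographic views of a solid rectangular block:
Front view 3 x 4 -> length = 3, height = 4
Side view 2 x 4 -> width = 2, height = 4 (consistent)
Top view 3 x 2 -> confirms length = 3, width = 2
The block is 3 x 2 x 4.
Total unit cubes = 3 * 2 * 4 = 24
24 unit cubes


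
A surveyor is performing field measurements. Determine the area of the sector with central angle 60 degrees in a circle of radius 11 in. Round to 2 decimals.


Shape: circular sector
Radius r = 11 in, Angle = 60 degrees
Formula: A = (angle/360) * pi * r^2
r^2 = 121
Fraction of circle = 60/360
A = (60/360) * pi * 121
A = 20.166667 * pi
A = 63.36
63.36 in^2


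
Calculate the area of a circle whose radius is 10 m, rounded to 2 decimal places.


Shape: circle
Radius r = 10 m
Formula: A = pi * r^2
r^2 = 10^2 = 100
A = pi * 100
A = 314.16
314.16 m^2


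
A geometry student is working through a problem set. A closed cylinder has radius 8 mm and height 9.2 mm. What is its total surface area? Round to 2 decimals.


Shape: closed cylinder
Radius r = 8 mm, Height h = 9.2 mm
Formula: SA = 2*pi*r^2 + 2*pi*r*h = 2*pi*r*(r + h)
r + h = 17.2
2 * r * (r + h) = 2 * 8 * 17.2 = 275.2
SA = 275.2 * pi
SA = 864.57
864.57 mm^2


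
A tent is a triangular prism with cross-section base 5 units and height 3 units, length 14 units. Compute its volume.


Shape: triangular prism
Triangle base = 5 units, triangle height = 3 units, prism length L = 14 units
Formula: V = (1/2 * b * h_tri) * L
Cross-section area = 0.5 * 5 * 3 = 7.5
V = 7.5 * 14
V = 105
105 units^3


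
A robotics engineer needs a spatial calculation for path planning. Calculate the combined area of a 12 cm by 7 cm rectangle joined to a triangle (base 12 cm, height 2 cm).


Composite shape: rectangle + triangle
Rectangle area = 12 * 7 = 84
Triangle area = 0.5 * 12 * 2 = 12
Total = 84 + 12
Total = 96
96 cm^2


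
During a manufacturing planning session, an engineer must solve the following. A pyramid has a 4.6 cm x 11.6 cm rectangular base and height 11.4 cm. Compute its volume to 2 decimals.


Shape: rectangular pyramid
Base: 4.6 cm x 11.6 cm, Height h = 11.4 cm
Formula: V = (1/3) * base_area * h
base_area = 4.6 * 11.6 = 53.36
base_area * h = 53.36 * 11.4 = 608.304
V = 608.304 / 3
V = 202.77
202.77 cm^3


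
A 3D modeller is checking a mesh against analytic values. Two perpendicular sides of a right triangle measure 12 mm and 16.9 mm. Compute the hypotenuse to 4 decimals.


Shape: right triangle
Legs a = 12 mm, b = 16.9 mm
Formula: c = sqrt(a^2 + b^2)
a^2 = 144, b^2 = 285.61
a^2 + b^2 = 429.61
c = sqrt(429.61)
c = 20.727
20.727 mm


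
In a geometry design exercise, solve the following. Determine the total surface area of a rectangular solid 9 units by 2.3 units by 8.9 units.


Shape: rectangular prism
l = 9 units, w = 2.3 units, h = 8.9 units
Formula: SA = 2(lw + lh + wh)
lw = 20.7, lh = 80.1, wh = 20.47
lw + lh + wh = 121.27
SA = 2 * 121.27
SA = 242.54
242.54 units^2


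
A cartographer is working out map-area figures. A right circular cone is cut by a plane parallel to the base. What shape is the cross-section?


Solid: right circular cone
Cutting plane: parallel to the base
Visualize the intersection of the plane with the solid's surface.
The boundary of the cut region is a circle.
circle


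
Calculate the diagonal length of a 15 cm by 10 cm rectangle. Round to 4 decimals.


Shape: rectangle (diagonal via Pythagoras)
Sides: 15 cm and 10 cm
Formula: d = sqrt(l^2 + w^2)
l^2 = 225, w^2 = 100
l^2 + w^2 = 325
d = sqrt(325)
d = 18.0278
18.0278 cm


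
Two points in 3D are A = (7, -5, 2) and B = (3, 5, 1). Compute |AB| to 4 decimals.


3D distance between two points
P1 = (7, -5, 2), P2 = (3, 5, 1)
Formula: d = sqrt((x2-x1)^2 + (y2-y1)^2 + (z2-z1)^2)
dx = 3 - 7 = -4
dy = 5 - -5 = 10
dz = 1 - 2 = -1
dx^2 + dy^2 + dz^2 = 16 + 100 + 1 = 117
d = sqrt(117)
d = 10.8167
10.8167 units


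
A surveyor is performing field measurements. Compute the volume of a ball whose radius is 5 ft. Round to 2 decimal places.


Shape: sphere
Radius r = 5 ft
Formula: V = (4/3) * pi * r^3
r^3 = 125
(4/3) * 125 = 166.666667
V = 166.666667 * pi
V = 523.6
523.6 ft^3


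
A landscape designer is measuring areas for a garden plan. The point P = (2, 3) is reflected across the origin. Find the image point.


Transformation: reflection
Original point: (2, 3)
Rule for reflection through the origin: (x, y) -> (-x, -y)
Apply: (2, 3) -> (-2, -3)
(-2, -3)


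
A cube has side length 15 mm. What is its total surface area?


Shape: cube
Side s = 15 mm
A cube has 6 square faces.
Formula: SA = 6 * s^2
s^2 = 225
SA = 6 * 225
SA = 1350
1350 mm^2


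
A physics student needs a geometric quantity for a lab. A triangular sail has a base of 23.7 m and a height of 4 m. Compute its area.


Shape: triangle
Base b = 23.7 m, Height h = 4 m
Formula: A = (1/2) * b * h
A = 0.5 * 23.7 * 4
A = 0.5 * 94.8
A = 47.4
47.4 m^2


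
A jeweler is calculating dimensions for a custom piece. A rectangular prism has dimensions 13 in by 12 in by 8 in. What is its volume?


Shape: rectangular prism
l = 13 in, w = 12 in, h = 8 in
Formula: V = l * w * h
V = 13 * 12 * 8
V = 156 * 8
V = 1248
1248 in^3


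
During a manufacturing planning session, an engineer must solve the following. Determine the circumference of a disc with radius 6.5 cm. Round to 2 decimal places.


Shape: circle
Radius r = 6.5 cm
Formula: C = 2 * pi * r
C = 2 * pi * 6.5
C = 13 * pi
C = 40.84
40.84 cm


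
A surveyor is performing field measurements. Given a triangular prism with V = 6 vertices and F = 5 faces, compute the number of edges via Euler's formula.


Polyhedron: triangular prism
Euler's formula for convex polyhedra: V - E + F = 2
Given: V = 6 vertices and F = 5 faces
Solve for E:
E = V + F - 2 = 6 + 5 - 2 = 9
9 edges


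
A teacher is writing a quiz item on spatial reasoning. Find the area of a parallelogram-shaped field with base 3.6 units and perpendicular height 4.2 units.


Shape: parallelogram
Base b = 3.6 units, Height h = 4.2 units
Formula: A = b * h
A = 3.6 * 4.2
A = 15.12
15.12 units^2


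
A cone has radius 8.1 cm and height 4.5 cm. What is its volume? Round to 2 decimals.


Shape: cone
Radius r = 8.1 cm, Height h = 4.5 cm
Formula: V = (1/3) * pi * r^2 * h
r^2 = 65.61
pi * r^2 * h = pi * 65.61 * 4.5 = 295.245 * pi
V = 295.245 * pi / 3
V = 309.18
309.18 cm^3


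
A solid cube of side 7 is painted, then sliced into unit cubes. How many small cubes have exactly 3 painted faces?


Large cube: 7 x 7 x 7, cut into unit cubes.
Cubes with 3 painted faces are at the corners. A cube always has 8 corners.
Count = 8
8 unit cubes


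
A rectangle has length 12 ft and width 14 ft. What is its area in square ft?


Shape: rectangle
Length l = 12 ft, Width w = 14 ft
Formula: A = l * w
A = 12 * 14
A = 168
168 ft^2


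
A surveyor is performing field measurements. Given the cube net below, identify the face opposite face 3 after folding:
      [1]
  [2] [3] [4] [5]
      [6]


Net: cross layout. Take square 3 as the base (bottom).
Fold the four squares in the horizontal row up around 3: 2 -> left, 4 -> right, 5 wraps to the top.
Fold 1 and 6 up from 3: 1 -> back, 6 -> front.
Opposite pairs are therefore: (1, 6), (2, 4), (3, 5).
Face 3 is opposite face 5.
face 5


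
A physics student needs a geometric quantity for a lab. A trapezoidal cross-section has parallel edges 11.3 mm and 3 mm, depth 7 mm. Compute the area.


Shape: trapezoid
Parallel sides a = 11.3 mm, b = 3 mm; Height h = 7 mm
Formula: A = (a + b) * h / 2
a + b = 11.3 + 3 = 14.3
A = 14.3 * 7 / 2
A = 100.1 / 2
A = 50.05
50.05 mm^2


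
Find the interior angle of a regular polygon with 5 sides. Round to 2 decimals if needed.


Shape: regular pentagon (5 sides)
Formula: interior angle = (n - 2) * 180 / n
(n - 2) = 3
(n - 2) * 180 = 540
angle = 540 / 5
angle = 108
108 degrees


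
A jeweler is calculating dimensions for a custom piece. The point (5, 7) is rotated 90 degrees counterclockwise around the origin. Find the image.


Transformation: rotation about the origin
Original point: (5, 7)
Rule for 90 deg counterclockwise: (x, y) -> (-y, x)
Apply: (5, 7) -> (-7, 5)
(-7, 5)


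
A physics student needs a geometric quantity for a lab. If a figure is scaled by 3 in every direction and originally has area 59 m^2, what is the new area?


Linear scale factor k = 3
Original area = 59 m^2
Rule: under a linear scaling by k, areas scale by k^2.
k^2 = 3^2 = 9
New area = 59 * 9
New area = 531
531 m^2


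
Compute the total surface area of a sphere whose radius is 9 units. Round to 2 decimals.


Shape: sphere
Radius r = 9 units
Formula: SA = 4 * pi * r^2
r^2 = 81
SA = 4 * pi * 81
SA = 324 * pi
SA = 1017.88
1017.88 units^2


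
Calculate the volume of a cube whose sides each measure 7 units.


Shape: cube
Side s = 7 units
Formula: V = s^3
V = 7 * 7 * 7
V = 49 * 7
V = 343
343 units^3


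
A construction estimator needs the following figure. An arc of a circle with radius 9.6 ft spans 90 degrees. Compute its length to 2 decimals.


Shape: circular arc
Radius r = 9.6 ft, Angle = 90 degrees
Formula: L = (angle/360) * 2 * pi * r
2 * pi * r = 19.2 * pi
L = (90/360) * 19.2 * pi
L = 4.8 * pi
L = 15.08
15.08 ft


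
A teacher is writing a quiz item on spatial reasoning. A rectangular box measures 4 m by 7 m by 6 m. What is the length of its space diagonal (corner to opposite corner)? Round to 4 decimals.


Shape: rectangular box (space diagonal)
l = 4 m, w = 7 m, h = 6 m
Visualize: the diagonal of the base, then a right triangle with that diagonal and the height.
Formula: d = sqrt(l^2 + w^2 + h^2)
l^2 + w^2 + h^2 = 16 + 49 + 36 = 101
d = sqrt(101)
d = 10.0499
10.0499 m


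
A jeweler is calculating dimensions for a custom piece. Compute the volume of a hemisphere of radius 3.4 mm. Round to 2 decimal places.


Shape: hemisphere (half of a sphere)
Radius r = 3.4 mm
Formula: V = (1/2) * (4/3) * pi * r^3 = (2/3) * pi * r^3
r^3 = 39.304
(2/3) * 39.304 = 26.202667
V = 26.202667 * pi
V = 82.32
82.32 mm^3


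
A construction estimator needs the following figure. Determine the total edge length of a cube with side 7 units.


Shape: cube
Side s = 7 units
A cube has 12 edges, all equal.
Formula: total edge length = 12 * s
Total = 12 * 7
Total = 84
84 units


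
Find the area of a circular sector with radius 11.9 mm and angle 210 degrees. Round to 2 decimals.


Shape: circular sector
Radius r = 11.9 mm, Angle = 210 degrees
Formula: A = (angle/360) * pi * r^2
r^2 = 141.61
Fraction of circle = 210/360
A = (210/360) * pi * 141.61
A = 82.605833 * pi
A = 259.51
259.51 mm^2


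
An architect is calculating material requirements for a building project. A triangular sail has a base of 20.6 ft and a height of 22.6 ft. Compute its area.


Shape: triangle
Base b = 20.6 ft, Height h = 22.6 ft
Formula: A = (1/2) * b * h
A = 0.5 * 20.6 * 22.6
A = 0.5 * 465.56
A = 232.78
232.78 ft^2


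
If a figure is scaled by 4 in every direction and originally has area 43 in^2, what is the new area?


Linear scale factor k = 4
Original area = 43 in^2
Rule: under a linear scaling by k, areas scale by k^2.
k^2 = 4^2 = 16
New area = 43 * 16
New area = 688
688 in^2


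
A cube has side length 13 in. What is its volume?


Shape: cube
Side s = 13 in
Formula: V = s^3
V = 13 * 13 * 13
V = 169 * 13
V = 2197
2197 in^3


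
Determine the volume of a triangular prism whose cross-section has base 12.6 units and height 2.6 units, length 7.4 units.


Shape: triangular prism
Triangle base = 12.6 units, triangle height = 2.6 units, prism length L = 7.4 units
Formula: V = (1/2 * b * h_tri) * L
Cross-section area = 0.5 * 12.6 * 2.6 = 16.38
V = 16.38 * 7.4
V = 121.212
121.212 units^3


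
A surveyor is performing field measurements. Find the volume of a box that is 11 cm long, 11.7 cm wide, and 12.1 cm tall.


Shape: rectangular prism
l = 11 cm, w = 11.7 cm, h = 12.1 cm
Formula: V = l * w * h
V = 11 * 11.7 * 12.1
V = 128.7 * 12.1
V = 1557.27
1557.27 cm^3


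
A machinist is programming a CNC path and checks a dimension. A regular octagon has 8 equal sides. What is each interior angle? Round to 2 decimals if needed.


Shape: regular octagon (8 sides)
Formula: interior angle = (n - 2) * 180 / n
(n - 2) = 6
(n - 2) * 180 = 1080
angle = 1080 / 8
angle = 135
135 degrees


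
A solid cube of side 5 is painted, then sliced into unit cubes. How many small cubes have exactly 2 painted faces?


Large cube: 5 x 5 x 5, cut into unit cubes.
n = 5, so n - 2 = 3
Cubes with 2 painted faces lie along the edges, excluding corners.
A cube has 12 edges; each contributes (n - 2) = 3 such cubes.
Count = 12 * 3 = 36
36 unit cubes


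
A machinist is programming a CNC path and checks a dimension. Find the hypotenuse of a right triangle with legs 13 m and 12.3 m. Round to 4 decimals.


Shape: right triangle
Legs a = 13 m, b = 12.3 m
Formula: c = sqrt(a^2 + b^2)
a^2 = 169, b^2 = 151.29
a^2 + b^2 = 320.29
c = sqrt(320.29)
c = 17.8966
17.8966 m


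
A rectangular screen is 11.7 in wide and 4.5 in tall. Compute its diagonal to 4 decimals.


Shape: rectangle (diagonal via Pythagoras)
Sides: 11.7 in and 4.5 in
Formula: d = sqrt(l^2 + w^2)
l^2 = 136.89, w^2 = 20.25
l^2 + w^2 = 157.14
d = sqrt(157.14)
d = 12.5355
12.5355 in


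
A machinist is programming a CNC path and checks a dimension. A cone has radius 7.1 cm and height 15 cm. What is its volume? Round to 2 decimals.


Shape: cone
Radius r = 7.1 cm, Height h = 15 cm
Formula: V = (1/3) * pi * r^2 * h
r^2 = 50.41
pi * r^2 * h = pi * 50.41 * 15 = 756.15 * pi
V = 756.15 * pi / 3
V = 791.84
791.84 cm^3


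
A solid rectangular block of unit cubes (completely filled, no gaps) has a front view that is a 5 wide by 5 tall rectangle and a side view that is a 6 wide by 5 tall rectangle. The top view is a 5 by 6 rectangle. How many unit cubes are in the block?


Orthographic views of a solid rectangular block:
Front view 5 x 5 -> length = 5, height = 5
Side view 6 x 5 -> width = 6, height = 5 (consistent)
Top view 5 x 6 -> confirms length = 5, width = 6
The block is 5 x 6 x 5.
Total unit cubes = 5 * 6 * 5 = 150
150 unit cubes


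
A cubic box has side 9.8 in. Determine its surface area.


Shape: cube
Side s = 9.8 in
A cube has 6 square faces.
Formula: SA = 6 * s^2
s^2 = 96.04
SA = 6 * 96.04
SA = 576.24
576.24 in^2


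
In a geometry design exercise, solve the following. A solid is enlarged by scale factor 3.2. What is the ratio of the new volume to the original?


Linear scale factor k = 3.2
Rule: under a linear scaling by k, volumes scale by k^3.
k^3 = 3.2 * 3.2 * 3.2
k^3 = 10.24 * 3.2
k^3 = 32.768
Volume scales by a factor of 32.768.
32.768 (dimensionless)


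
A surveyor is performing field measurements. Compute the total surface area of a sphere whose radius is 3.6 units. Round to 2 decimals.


Shape: sphere
Radius r = 3.6 units
Formula: SA = 4 * pi * r^2
r^2 = 12.96
SA = 4 * pi * 12.96
SA = 51.84 * pi
SA = 162.86
162.86 units^2


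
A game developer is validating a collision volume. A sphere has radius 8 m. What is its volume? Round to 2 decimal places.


Shape: sphere
Radius r = 8 m
Formula: V = (4/3) * pi * r^3
r^3 = 512
(4/3) * 512 = 682.666667
V = 682.666667 * pi
V = 2144.66
2144.66 m^3


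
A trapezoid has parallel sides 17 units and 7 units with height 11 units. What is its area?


Shape: trapezoid
Parallel sides a = 17 units, b = 7 units; Height h = 11 units
Formula: A = (a + b) * h / 2
a + b = 17 + 7 = 24
A = 24 * 11 / 2
A = 264 / 2
A = 132
132 units^2


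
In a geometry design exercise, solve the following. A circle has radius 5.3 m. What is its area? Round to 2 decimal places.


Shape: circle
Radius r = 5.3 m
Formula: A = pi * r^2
r^2 = 5.3^2 = 28.09
A = pi * 28.09
A = 88.25
88.25 m^2


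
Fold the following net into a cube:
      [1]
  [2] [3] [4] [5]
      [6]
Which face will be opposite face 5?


Net: cross layout. Take square 3 as the base (bottom).
Fold the four squares in the horizontal row up around 3: 2 -> left, 4 -> right, 5 wraps to the top.
Fold 1 and 6 up from 3: 1 -> back, 6 -> front.
Opposite pairs are therefore: (1, 6), (2, 4), (3, 5).
Face 5 is opposite face 3.
face 3


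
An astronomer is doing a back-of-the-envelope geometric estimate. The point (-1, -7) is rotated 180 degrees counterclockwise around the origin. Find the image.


Transformation: rotation about the origin
Original point: (-1, -7)
Rule for 180 deg: (x, y) -> (-x, -y)
Apply: (-1, -7) -> (1, 7)
(1, 7)


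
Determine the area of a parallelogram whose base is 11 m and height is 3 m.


Shape: parallelogram
Base b = 11 m, Height h = 3 m
Formula: A = b * h
A = 11 * 3
A = 33
33 m^2


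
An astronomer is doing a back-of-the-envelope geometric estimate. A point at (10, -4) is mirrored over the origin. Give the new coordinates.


Transformation: reflection
Original point: (10, -4)
Rule for reflection through the origin: (x, y) -> (-x, -y)
Apply: (10, -4) -> (-10, 4)
(-10, 4)


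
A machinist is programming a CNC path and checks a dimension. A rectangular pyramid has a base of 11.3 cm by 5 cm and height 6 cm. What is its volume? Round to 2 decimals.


Shape: rectangular pyramid
Base: 11.3 cm x 5 cm, Height h = 6 cm
Formula: V = (1/3) * base_area * h
base_area = 11.3 * 5 = 56.5
base_area * h = 56.5 * 6 = 339
V = 339 / 3
V = 113
113 cm^3


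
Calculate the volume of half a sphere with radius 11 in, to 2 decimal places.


Shape: hemisphere (half of a sphere)
Radius r = 11 in
Formula: V = (1/2) * (4/3) * pi * r^3 = (2/3) * pi * r^3
r^3 = 1331
(2/3) * 1331 = 887.333333
V = 887.333333 * pi
V = 2787.64
2787.64 in^3


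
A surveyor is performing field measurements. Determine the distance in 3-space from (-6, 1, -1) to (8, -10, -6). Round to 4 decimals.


3D distance between two points
P1 = (-6, 1, -1), P2 = (8, -10, -6)
Formula: d = sqrt((x2-x1)^2 + (y2-y1)^2 + (z2-z1)^2)
dx = 8 - -6 = 14
dy = -10 - 1 = -11
dz = -6 - -1 = -5
dx^2 + dy^2 + dz^2 = 196 + 121 + 25 = 342
d = sqrt(342)
d = 18.4932
18.4932 units


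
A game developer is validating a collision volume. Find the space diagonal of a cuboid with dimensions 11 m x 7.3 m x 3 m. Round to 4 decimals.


Shape: rectangular box (space diagonal)
l = 11 m, w = 7.3 m, h = 3 m
Visualize: the diagonal of the base, then a right triangle with that diagonal and the height.
Formula: d = sqrt(l^2 + w^2 + h^2)
l^2 + w^2 + h^2 = 121 + 53.29 + 9 = 183.29
d = sqrt(183.29)
d = 13.5385
13.5385 m


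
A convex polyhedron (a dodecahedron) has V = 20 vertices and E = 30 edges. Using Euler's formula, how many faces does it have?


Polyhedron: dodecahedron
Euler's formula for convex polyhedra: V - E + F = 2
Given: V = 20 vertices and E = 30 edges
Solve for F:
F = 2 + E - V = 2 + 30 - 20 = 12
12 faces


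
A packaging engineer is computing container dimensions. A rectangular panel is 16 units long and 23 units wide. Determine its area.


Shape: rectangle
Length l = 16 units, Width w = 23 units
Formula: A = l * w
A = 16 * 23
A = 368
368 units^2


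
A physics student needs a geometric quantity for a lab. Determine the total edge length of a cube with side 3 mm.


Shape: cube
Side s = 3 mm
A cube has 12 edges, all equal.
Formula: total edge length = 12 * s
Total = 12 * 3
Total = 36
36 mm


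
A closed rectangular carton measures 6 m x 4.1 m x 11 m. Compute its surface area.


Shape: rectangular prism
l = 6 m, w = 4.1 m, h = 11 m
Formula: SA = 2(lw + lh + wh)
lw = 24.6, lh = 66, wh = 45.1
lw + lh + wh = 135.7
SA = 2 * 135.7
SA = 271.4
271.4 m^2


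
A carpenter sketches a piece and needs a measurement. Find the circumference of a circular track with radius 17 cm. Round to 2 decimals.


Shape: circle
Radius r = 17 cm
Formula: C = 2 * pi * r
C = 2 * pi * 17
C = 34 * pi
C = 106.81
106.81 cm


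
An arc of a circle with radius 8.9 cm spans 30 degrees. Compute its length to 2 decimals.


Shape: circular arc
Radius r = 8.9 cm, Angle = 30 degrees
Formula: L = (angle/360) * 2 * pi * r
2 * pi * r = 17.8 * pi
L = (30/360) * 17.8 * pi
L = 1.483333 * pi
L = 4.66
4.66 cm


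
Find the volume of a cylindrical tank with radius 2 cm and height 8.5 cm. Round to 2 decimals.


Shape: cylinder
Radius r = 2 cm, Height h = 8.5 cm
Formula: V = pi * r^2 * h
r^2 = 4
V = pi * 4 * 8.5
V = 34 * pi
V = 106.81
106.81 cm^3


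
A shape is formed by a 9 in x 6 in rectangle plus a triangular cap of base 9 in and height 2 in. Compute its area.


Composite shape: rectangle + triangle
Rectangle area = 9 * 6 = 54
Triangle area = 0.5 * 9 * 2 = 9
Total = 54 + 9
Total = 63
63 in^2


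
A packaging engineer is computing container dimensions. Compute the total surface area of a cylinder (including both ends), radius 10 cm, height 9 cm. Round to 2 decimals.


Shape: closed cylinder
Radius r = 10 cm, Height h = 9 cm
Formula: SA = 2*pi*r^2 + 2*pi*r*h = 2*pi*r*(r + h)
r + h = 19
2 * r * (r + h) = 2 * 10 * 19 = 380
SA = 380 * pi
SA = 1193.81
1193.81 cm^2


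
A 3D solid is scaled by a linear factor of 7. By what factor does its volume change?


Linear scale factor k = 7
Rule: under a linear scaling by k, volumes scale by k^3.
k^3 = 7 * 7 * 7
k^3 = 49 * 7
k^3 = 343
Volume scales by a factor of 343.
343 (dimensionless)


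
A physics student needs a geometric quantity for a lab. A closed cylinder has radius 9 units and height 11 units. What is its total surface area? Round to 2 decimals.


Shape: closed cylinder
Radius r = 9 units, Height h = 11 units
Formula: SA = 2*pi*r^2 + 2*pi*r*h = 2*pi*r*(r + h)
r + h = 20
2 * r * (r + h) = 2 * 9 * 20 = 360
SA = 360 * pi
SA = 1130.97
1130.97 units^2


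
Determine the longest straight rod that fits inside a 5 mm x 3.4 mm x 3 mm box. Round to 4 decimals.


Shape: rectangular box (space diagonal)
l = 5 mm, w = 3.4 mm, h = 3 mm
Visualize: the diagonal of the base, then a right triangle with that diagonal and the height.
Formula: d = sqrt(l^2 + w^2 + h^2)
l^2 + w^2 + h^2 = 25 + 11.56 + 9 = 45.56
d = sqrt(45.56)
d = 6.7498
6.7498 mm


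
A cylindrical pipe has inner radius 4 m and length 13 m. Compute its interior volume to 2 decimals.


Shape: cylinder
Radius r = 4 m, Height h = 13 m
Formula: V = pi * r^2 * h
r^2 = 16
V = pi * 16 * 13
V = 208 * pi
V = 653.45
653.45 m^3


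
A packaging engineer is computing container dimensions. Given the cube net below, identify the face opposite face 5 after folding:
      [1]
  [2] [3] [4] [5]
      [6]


Net: cross layout. Take square 3 as the base (bottom).
Fold the four squares in the horizontal row up around 3: 2 -> left, 4 -> right, 5 wraps to the top.
Fold 1 and 6 up from 3: 1 -> back, 6 -> front.
Opposite pairs are therefore: (1, 6), (2, 4), (3, 5).
Face 5 is opposite face 3.
face 3


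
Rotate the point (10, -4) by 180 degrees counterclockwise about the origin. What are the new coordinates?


Transformation: rotation about the origin
Original point: (10, -4)
Rule for 180 deg: (x, y) -> (-x, -y)
Apply: (10, -4) -> (-10, 4)
(-10, 4)


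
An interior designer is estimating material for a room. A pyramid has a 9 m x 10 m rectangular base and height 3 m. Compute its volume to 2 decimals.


Shape: rectangular pyramid
Base: 9 m x 10 m, Height h = 3 m
Formula: V = (1/3) * base_area * h
base_area = 9 * 10 = 90
base_area * h = 90 * 3 = 270
V = 270 / 3
V = 90
90 m^3


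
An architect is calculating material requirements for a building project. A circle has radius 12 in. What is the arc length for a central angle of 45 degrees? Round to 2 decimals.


Shape: circular arc
Radius r = 12 in, Angle = 45 degrees
Formula: L = (angle/360) * 2 * pi * r
2 * pi * r = 24 * pi
L = (45/360) * 24 * pi
L = 3 * pi
L = 9.42
9.42 in


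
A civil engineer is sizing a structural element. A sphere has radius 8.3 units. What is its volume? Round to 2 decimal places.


Shape: sphere
Radius r = 8.3 units
Formula: V = (4/3) * pi * r^3
r^3 = 571.787
(4/3) * 571.787 = 762.382667
V = 762.382667 * pi
V = 2395.1
2395.1 units^3


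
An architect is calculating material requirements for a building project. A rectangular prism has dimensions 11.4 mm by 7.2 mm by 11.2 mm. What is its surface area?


Shape: rectangular prism
l = 11.4 mm, w = 7.2 mm, h = 11.2 mm
Formula: SA = 2(lw + lh + wh)
lw = 82.08, lh = 127.68, wh = 80.64
lw + lh + wh = 290.4
SA = 2 * 290.4
SA = 580.8
580.8 mm^2
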